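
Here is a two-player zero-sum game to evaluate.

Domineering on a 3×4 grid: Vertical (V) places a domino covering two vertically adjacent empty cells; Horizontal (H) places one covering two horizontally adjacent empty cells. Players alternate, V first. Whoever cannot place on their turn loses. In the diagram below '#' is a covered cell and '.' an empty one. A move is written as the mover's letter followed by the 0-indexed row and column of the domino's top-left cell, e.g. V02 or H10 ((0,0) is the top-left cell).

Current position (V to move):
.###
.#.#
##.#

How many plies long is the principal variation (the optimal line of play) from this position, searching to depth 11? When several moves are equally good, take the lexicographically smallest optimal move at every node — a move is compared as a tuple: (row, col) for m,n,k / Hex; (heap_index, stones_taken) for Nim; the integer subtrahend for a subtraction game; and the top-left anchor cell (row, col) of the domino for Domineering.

[.###/.#.#/##.#] V move#1: V00:+1/####/##.#/##.#*, V12:+1/.###/.###/####
[####/##.#/##.#] end (terminal -1, H#2); searched .###/.#.#/##.# to 11

PV length from [.###/.#.#/##.#]: 1 ply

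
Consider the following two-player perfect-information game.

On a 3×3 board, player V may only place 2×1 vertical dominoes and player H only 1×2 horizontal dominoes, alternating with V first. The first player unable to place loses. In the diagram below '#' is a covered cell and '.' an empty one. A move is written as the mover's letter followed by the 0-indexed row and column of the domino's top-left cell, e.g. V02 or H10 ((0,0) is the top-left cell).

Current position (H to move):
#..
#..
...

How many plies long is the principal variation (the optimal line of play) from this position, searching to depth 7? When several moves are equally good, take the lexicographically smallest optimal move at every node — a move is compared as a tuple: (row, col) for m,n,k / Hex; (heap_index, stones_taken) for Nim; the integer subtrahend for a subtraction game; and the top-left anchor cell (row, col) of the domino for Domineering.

PV length from [#../#../...]: 1 ply

[#../#../...] H move#1: H01:-1/###/#../..., H11:+1/#../###/...*, H20:-1/#../#../##., H21:-1/#../#../.##
[#../###/...] end (terminal -1, V#2); searched #../#../... to 7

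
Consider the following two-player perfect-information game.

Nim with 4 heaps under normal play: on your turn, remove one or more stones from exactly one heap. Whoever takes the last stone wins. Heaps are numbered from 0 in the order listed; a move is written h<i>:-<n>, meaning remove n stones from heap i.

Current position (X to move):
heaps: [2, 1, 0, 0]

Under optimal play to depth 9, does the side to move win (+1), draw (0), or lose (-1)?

value((2,1,0,0), X) = +1

ply 1, X at (2,1,0,0) | h0:-1=+1→(1,1,0,0)*; h0:-2=-1→(0,1,0,0); h1:-1=-1→(2,0,0,0)
ply 2, O at (1,1,0,0) | h0:-1=-1→(0,1,0,0)*; h1:-1=-1→(1,0,0,0)
ply 3, X at (0,1,0,0) | h1:-1=+1→(0,0,0,0)*
ply 4: (0,0,0,0) is terminal -1 (O); from (2,1,0,0) depth 9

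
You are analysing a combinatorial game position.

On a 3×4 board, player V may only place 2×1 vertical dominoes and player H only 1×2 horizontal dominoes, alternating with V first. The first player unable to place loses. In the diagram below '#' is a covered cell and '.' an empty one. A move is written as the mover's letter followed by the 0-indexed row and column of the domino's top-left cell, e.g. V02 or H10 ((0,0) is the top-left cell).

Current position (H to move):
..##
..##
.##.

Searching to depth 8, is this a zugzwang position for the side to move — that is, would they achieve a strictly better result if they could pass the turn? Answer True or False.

zugzwang(..##/..##/.##., H) = False

ply 1, H at ..##/..##/.##. | H00=-1→####/..##/.##.; H10=+1→..##/####/.##.*
ply 2: ..##/####/.##. is terminal -1 (V); from ..##/..##/.##. depth 8
suppose H passes — search the same position with V to move:
pass> ply 1, V at ..##/..##/.##. | V00=+1→#.##/#.##/.##.*; V01=+1→.###/.###/.##.; V10=-1→..##/#.##/###.
pass> ply 2: #.##/#.##/.##. is terminal -1 (H); from ..##/..##/.##. depth 8
for H: play +1, pass -1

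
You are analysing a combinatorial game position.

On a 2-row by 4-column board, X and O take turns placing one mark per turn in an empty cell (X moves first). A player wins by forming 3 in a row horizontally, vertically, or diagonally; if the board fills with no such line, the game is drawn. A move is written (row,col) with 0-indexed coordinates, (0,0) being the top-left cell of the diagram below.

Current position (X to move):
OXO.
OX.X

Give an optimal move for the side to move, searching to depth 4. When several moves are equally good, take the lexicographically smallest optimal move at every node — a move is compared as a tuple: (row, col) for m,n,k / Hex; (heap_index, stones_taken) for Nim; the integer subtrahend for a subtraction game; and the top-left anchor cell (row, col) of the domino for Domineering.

X's best at [OXO./OX.X]: (1,2)

p1 X@[OXO./OX.X]: (0,3)[OXOX/OX.X]+0 (1,2)[OXO./OXXX]+1*
p2 O@[OXO./OXXX] terminal -1; root [OXO./OX.X] d4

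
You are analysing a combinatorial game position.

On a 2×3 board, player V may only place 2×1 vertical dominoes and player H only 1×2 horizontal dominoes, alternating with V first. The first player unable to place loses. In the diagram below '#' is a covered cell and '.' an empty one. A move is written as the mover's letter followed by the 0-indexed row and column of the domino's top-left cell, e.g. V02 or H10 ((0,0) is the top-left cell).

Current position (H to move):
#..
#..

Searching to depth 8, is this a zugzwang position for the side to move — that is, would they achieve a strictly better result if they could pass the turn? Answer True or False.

zugzwang(#../#.., H) = False

p1 H@[#../#..]: H01[###/#..]+1* H11[#../###]+1
p2 V@[###/#..] terminal -1; root [#../#..] d8
suppose H passes — search the same position with V to move:
pass> p1 V@[#../#..]: V01[##./##.]+1* V02[#.#/#.#]+1
pass> p2 H@[##./##.] terminal -1; root [#../#..] d8
for H: play +1, pass -1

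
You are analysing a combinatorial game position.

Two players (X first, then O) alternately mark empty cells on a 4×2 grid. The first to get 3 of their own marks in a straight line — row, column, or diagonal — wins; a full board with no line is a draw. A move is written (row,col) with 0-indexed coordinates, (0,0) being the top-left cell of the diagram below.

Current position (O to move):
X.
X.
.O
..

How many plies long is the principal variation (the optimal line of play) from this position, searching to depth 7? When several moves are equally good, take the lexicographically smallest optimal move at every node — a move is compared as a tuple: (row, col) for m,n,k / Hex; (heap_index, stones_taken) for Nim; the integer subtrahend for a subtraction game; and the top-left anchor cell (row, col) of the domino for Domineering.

ply 1, O at X./X./.O/.. | (0,1)=-1→XO/X./.O/..; (1,1)=-1→X./XO/.O/..; (2,0)=+0→X./X./OO/..*; (3,0)=-1→X./X./.O/O.; (3,1)=-1→X./X./.O/.O
ply 2, X at X./X./OO/.. | (0,1)=+0→XX/X./OO/..*; (1,1)=+0→X./XX/OO/..; (3,0)=-1→X./X./OO/X.; (3,1)=+0→X./X./OO/.X
ply 3, O at XX/X./OO/.. | (1,1)=+0→XX/XO/OO/..*; (3,0)=+0→XX/X./OO/O.; (3,1)=+0→XX/X./OO/.O
ply 4, X at XX/XO/OO/.. | (3,0)=-1→XX/XO/OO/X.; (3,1)=+0→XX/XO/OO/.X*
ply 5, O at XX/XO/OO/.X | (3,0)=+0→XX/XO/OO/OX*
ply 6: XX/XO/OO/OX is terminal +0 (X); from X./X./.O/.. depth 7

PV length from [X./X./.O/..]: 5 plies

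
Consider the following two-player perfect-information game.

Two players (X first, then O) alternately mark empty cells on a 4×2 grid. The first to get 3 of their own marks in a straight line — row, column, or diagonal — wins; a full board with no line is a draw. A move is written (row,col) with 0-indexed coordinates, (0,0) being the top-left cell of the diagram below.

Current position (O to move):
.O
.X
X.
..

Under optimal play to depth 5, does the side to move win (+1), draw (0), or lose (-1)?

value(.O/.X/X./.., O) = 0

p1 O@[.O/.X/X./..]: (0,0)[OO/.X/X./..]+0* (1,0)[.O/OX/X./..]+0 (2,1)[.O/.X/XO/..]-1 (3,0)[.O/.X/X./O.]+0 (3,1)[.O/.X/X./.O]-1
p2 X@[OO/.X/X./..]: (1,0)[OO/XX/X./..]+0* (2,1)[OO/.X/XX/..]+0 (3,0)[OO/.X/X./X.]+0 (3,1)[OO/.X/X./.X]+0
p3 O@[OO/XX/X./..]: (2,1)[OO/XX/XO/..]-1 (3,0)[OO/XX/X./O.]+0* (3,1)[OO/XX/X./.O]-1
p4 X@[OO/XX/X./O.]: (2,1)[OO/XX/XX/O.]+0* (3,1)[OO/XX/X./OX]+0
p5 O@[OO/XX/XX/O.]: (3,1)[OO/XX/XX/OO]+0*
p6 X@[OO/XX/XX/OO] terminal +0; root [.O/.X/X./..] d5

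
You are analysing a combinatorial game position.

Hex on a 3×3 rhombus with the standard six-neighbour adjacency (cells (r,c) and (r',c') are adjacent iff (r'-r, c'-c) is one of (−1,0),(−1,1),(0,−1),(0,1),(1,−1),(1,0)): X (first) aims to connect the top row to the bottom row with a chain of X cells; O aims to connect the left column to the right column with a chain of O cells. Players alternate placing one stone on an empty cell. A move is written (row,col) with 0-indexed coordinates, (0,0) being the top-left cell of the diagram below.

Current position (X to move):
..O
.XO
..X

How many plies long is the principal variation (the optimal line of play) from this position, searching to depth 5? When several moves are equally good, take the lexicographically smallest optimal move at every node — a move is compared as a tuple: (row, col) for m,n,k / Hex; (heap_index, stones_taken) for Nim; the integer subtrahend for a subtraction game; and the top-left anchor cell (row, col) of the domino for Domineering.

PV length from [..O/.XO/..X]: 5 plies

[..O/.XO/..X] X move#1: (0,0):+1/X.O/.XO/..X*, (0,1):+1/.XO/.XO/..X, (1,0):+1/..O/XXO/..X, (2,0):-1/..O/.XO/X.X, (2,1):-1/..O/.XO/.XX
[X.O/.XO/..X] O move#2: (0,1):-1/XOO/.XO/..X*, (1,0):-1/X.O/OXO/..X, (2,0):-1/X.O/.XO/O.X, (2,1):-1/X.O/.XO/.OX
[XOO/.XO/..X] X move#3: (1,0):+1/XOO/XXO/..X*, (2,0):-1/XOO/.XO/X.X, (2,1):-1/XOO/.XO/.XX
[XOO/XXO/..X] O move#4: (2,0):-1/XOO/XXO/O.X*, (2,1):-1/XOO/XXO/.OX
[XOO/XXO/O.X] X move#5: (2,1):+1/XOO/XXO/OXX*
[XOO/XXO/OXX] end (terminal -1, O#6); searched ..O/.XO/..X to 5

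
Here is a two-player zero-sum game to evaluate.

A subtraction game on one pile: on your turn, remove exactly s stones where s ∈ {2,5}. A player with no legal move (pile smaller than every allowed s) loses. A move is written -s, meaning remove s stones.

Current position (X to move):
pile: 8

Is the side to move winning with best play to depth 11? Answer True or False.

[8] X move#1: -2:-1/6*, -5:-1/3
[6] O move#2: -2:+1/4*, -5:+1/1
[4] X move#3: -2:-1/2*
[2] O move#4: -2:+1/0*
[0] end (terminal -1, X#5); searched 8 to 11

X winning at [8]: False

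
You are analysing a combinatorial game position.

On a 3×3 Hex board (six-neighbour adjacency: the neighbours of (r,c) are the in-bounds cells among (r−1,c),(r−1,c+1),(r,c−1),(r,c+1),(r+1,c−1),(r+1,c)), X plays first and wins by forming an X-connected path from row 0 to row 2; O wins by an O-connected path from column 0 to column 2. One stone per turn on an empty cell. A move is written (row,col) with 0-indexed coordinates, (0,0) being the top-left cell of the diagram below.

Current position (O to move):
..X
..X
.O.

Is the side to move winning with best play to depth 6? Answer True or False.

O winning at [..X/..X/.O.]: False

ply 1, O at ..X/..X/.O. | (0,0)=-1→O.X/..X/.O.*; (0,1)=-1→.OX/..X/.O.; (1,0)=-1→..X/O.X/.O.; (1,1)=-1→..X/.OX/.O.; (2,0)=-1→..X/..X/OO.; (2,2)=-1→..X/..X/.OO
ply 2, X at O.X/..X/.O. | (0,1)=+1→OXX/..X/.O.*; (1,0)=+1→O.X/X.X/.O.; (1,1)=+1→O.X/.XX/.O.; (2,0)=+1→O.X/..X/XO.; (2,2)=+1→O.X/..X/.OX
ply 3, O at OXX/..X/.O. | (1,0)=-1→OXX/O.X/.O.*; (1,1)=-1→OXX/.OX/.O.; (2,0)=-1→OXX/..X/OO.; (2,2)=-1→OXX/..X/.OO
ply 4, X at OXX/O.X/.O. | (1,1)=+1→OXX/OXX/.O.*; (2,0)=+1→OXX/O.X/XO.; (2,2)=+1→OXX/O.X/.OX
ply 5, O at OXX/OXX/.O. | (2,0)=-1→OXX/OXX/OO.*; (2,2)=-1→OXX/OXX/.OO
ply 6, X at OXX/OXX/OO. | (2,2)=+1→OXX/OXX/OOX*
ply 7: OXX/OXX/OOX is terminal -1 (O); from ..X/..X/.O. depth 6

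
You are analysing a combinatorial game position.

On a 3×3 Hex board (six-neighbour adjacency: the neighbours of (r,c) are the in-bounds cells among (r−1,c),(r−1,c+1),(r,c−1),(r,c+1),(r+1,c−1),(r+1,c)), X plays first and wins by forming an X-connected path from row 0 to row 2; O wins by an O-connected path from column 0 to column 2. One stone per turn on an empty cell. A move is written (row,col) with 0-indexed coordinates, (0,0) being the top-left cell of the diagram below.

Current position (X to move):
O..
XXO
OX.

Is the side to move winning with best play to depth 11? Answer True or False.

[O../XXO/OX.] X move#1: (0,1):+1/OX./XXO/OX.*, (0,2):+1/O.X/XXO/OX., (2,2):+1/O../XXO/OXX
[OX./XXO/OX.] end (terminal -1, O#2); searched O../XXO/OX. to 11

X winning at [O../XXO/OX.]: True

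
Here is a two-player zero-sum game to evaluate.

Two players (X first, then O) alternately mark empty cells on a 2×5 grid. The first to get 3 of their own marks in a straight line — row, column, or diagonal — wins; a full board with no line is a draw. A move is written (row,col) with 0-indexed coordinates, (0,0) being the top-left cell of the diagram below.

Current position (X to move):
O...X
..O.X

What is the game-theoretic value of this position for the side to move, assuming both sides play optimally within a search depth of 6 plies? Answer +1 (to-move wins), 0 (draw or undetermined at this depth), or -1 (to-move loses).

[O...X/..O.X] X move#1: (0,1):-1/OX..X/..O.X, (0,2):+0/O.X.X/..O.X*, (0,3):-1/O..XX/..O.X, (1,0):+0/O...X/X.O.X, (1,1):+0/O...X/.XO.X, (1,3):+0/O...X/..OXX
[O.X.X/..O.X] O move#2: (0,1):-1/OOX.X/..O.X, (0,3):+0/O.XOX/..O.X*, (1,0):-1/O.X.X/O.O.X, (1,1):-1/O.X.X/.OO.X, (1,3):-1/O.X.X/..OOX
[O.XOX/..O.X] X move#3: (0,1):-1/OXXOX/..O.X, (1,0):+0/O.XOX/X.O.X*, (1,1):+0/O.XOX/.XO.X, (1,3):+0/O.XOX/..OXX
[O.XOX/X.O.X] O move#4: (0,1):+0/OOXOX/X.O.X*, (1,1):+0/O.XOX/XOO.X, (1,3):+0/O.XOX/X.OOX
[OOXOX/X.O.X] X move#5: (1,1):+0/OOXOX/XXO.X*, (1,3):+0/OOXOX/X.OXX
[OOXOX/XXO.X] O move#6: (1,3):+0/OOXOX/XXOOX*
[OOXOX/XXOOX] end (terminal +0, X#7); searched O...X/..O.X to 6

value(O...X/..O.X, X) = 0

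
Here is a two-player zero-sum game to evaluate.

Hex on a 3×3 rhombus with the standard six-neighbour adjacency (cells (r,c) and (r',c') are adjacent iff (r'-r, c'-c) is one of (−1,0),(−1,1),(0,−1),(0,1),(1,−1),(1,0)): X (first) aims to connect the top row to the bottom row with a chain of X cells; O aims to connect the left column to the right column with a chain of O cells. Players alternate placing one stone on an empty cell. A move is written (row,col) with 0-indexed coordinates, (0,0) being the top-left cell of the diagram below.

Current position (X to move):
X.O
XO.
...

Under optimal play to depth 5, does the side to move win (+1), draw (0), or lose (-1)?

value(X.O/XO./..., X) = +1

ply 1, X at X.O/XO./... | (0,1)=-1→XXO/XO./...; (1,2)=-1→X.O/XOX/...; (2,0)=+1→X.O/XO./X..*; (2,1)=-1→X.O/XO./.X.; (2,2)=-1→X.O/XO./..X
ply 2: X.O/XO./X.. is terminal -1 (O); from X.O/XO./... depth 5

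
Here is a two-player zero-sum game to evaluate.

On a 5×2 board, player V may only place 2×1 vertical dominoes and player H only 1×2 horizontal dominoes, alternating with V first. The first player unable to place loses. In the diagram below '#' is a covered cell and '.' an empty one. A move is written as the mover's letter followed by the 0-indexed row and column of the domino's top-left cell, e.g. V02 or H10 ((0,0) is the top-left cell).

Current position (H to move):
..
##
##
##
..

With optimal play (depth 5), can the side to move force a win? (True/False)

H winning at [../##/##/##/..]: True

p1 H@[../##/##/##/..]: H00[##/##/##/##/..]+1* H40[../##/##/##/##]+1
p2 V@[##/##/##/##/..] terminal -1; root [../##/##/##/..] d5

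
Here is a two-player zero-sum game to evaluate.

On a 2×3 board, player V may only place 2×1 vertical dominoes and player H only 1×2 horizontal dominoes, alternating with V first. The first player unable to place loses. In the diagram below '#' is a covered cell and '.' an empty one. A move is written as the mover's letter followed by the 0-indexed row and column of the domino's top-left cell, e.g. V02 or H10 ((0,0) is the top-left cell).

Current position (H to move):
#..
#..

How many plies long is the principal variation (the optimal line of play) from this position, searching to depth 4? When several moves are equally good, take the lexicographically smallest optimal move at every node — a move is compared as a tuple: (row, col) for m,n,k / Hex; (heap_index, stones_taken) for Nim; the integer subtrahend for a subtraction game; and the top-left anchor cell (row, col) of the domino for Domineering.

PV length from [#../#..]: 1 ply

ply 1, H at #../#.. | H01=+1→###/#..*; H11=+1→#../###
ply 2: ###/#.. is terminal -1 (V); from #../#.. depth 4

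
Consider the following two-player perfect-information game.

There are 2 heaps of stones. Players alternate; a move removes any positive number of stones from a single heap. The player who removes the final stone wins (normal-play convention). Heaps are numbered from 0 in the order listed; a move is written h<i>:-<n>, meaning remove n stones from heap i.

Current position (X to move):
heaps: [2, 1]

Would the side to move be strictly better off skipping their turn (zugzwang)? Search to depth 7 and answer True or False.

zugzwang((2,1), X) = False

p1 X@[(2,1)]: h0:-1[(1,1)]+1* h0:-2[(0,1)]-1 h1:-1[(2,0)]-1
p2 O@[(1,1)]: h0:-1[(0,1)]-1* h1:-1[(1,0)]-1
p3 X@[(0,1)]: h1:-1[(0,0)]+1*
p4 O@[(0,0)] terminal -1; root [(2,1)] d7
if X skipped the turn, O would face:
~ p1 O@[(2,1)]: h0:-1[(1,1)]+1* h0:-2[(0,1)]-1 h1:-1[(2,0)]-1
~ p2 X@[(1,1)]: h0:-1[(0,1)]-1* h1:-1[(1,0)]-1
~ p3 O@[(0,1)]: h1:-1[(0,0)]+1*
~ p4 X@[(0,0)] terminal -1; root [(2,1)] d7
compare (X): move=+1 vs pass=-1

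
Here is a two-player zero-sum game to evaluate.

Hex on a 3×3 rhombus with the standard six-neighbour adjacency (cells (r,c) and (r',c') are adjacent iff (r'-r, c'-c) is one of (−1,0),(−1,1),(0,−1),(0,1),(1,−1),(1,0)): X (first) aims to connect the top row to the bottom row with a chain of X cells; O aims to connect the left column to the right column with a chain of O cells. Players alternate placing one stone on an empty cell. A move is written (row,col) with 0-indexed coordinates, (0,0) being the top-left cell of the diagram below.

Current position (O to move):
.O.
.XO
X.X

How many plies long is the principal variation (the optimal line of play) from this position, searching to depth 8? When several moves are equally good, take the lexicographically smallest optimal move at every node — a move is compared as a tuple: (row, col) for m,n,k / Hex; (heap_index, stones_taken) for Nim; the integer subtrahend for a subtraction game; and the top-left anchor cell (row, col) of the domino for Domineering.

PV length from [.O./.XO/X.X]: 3 plies

ply 1, O at .O./.XO/X.X | (0,0)=-1→OO./.XO/X.X; (0,2)=+1→.OO/.XO/X.X*; (1,0)=-1→.O./OXO/X.X; (2,1)=-1→.O./.XO/XOX
ply 2, X at .OO/.XO/X.X | (0,0)=-1→XOO/.XO/X.X*; (1,0)=-1→.OO/XXO/X.X; (2,1)=-1→.OO/.XO/XXX
ply 3, O at XOO/.XO/X.X | (1,0)=+1→XOO/OXO/X.X*; (2,1)=-1→XOO/.XO/XOX
ply 4: XOO/OXO/X.X is terminal -1 (X); from .O./.XO/X.X depth 8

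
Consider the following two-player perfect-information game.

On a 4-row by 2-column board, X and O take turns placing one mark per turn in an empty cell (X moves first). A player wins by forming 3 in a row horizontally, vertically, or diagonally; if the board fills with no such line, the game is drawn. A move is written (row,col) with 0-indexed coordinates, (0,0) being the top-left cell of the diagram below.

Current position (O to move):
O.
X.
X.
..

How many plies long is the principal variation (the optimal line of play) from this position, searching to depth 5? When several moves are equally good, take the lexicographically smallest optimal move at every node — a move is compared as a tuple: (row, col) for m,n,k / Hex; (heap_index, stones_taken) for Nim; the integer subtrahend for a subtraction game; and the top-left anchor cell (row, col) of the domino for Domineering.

PV length from [O./X./X./..]: 5 plies

p1 O@[O./X./X./..]: (0,1)[OO/X./X./..]-1 (1,1)[O./XO/X./..]-1 (2,1)[O./X./XO/..]-1 (3,0)[O./X./X./O.]+0* (3,1)[O./X./X./.O]-1
p2 X@[O./X./X./O.]: (0,1)[OX/X./X./O.]+0* (1,1)[O./XX/X./O.]+0 (2,1)[O./X./XX/O.]+0 (3,1)[O./X./X./OX]+0
p3 O@[OX/X./X./O.]: (1,1)[OX/XO/X./O.]+0* (2,1)[OX/X./XO/O.]+0 (3,1)[OX/X./X./OO]+0
p4 X@[OX/XO/X./O.]: (2,1)[OX/XO/XX/O.]+0* (3,1)[OX/XO/X./OX]+0
p5 O@[OX/XO/XX/O.]: (3,1)[OX/XO/XX/OO]+0*
p6 X@[OX/XO/XX/OO] terminal +0; root [O./X./X./..] d5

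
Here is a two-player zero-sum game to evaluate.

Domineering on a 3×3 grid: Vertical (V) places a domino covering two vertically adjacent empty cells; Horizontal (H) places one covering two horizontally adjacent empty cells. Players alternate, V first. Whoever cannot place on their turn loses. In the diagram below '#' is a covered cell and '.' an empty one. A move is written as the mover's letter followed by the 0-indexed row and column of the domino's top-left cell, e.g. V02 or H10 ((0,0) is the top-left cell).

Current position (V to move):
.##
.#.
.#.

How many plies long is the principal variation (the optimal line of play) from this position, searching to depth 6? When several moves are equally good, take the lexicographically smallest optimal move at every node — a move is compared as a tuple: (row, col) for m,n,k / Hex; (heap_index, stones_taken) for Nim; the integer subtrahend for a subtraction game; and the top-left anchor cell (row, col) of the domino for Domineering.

p1 V@[.##/.#./.#.]: V00[###/##./.#.]+1* V10[.##/##./##.]+1 V12[.##/.##/.##]+1
p2 H@[###/##./.#.] terminal -1; root [.##/.#./.#.] d6

PV length from [.##/.#./.#.]: 1 ply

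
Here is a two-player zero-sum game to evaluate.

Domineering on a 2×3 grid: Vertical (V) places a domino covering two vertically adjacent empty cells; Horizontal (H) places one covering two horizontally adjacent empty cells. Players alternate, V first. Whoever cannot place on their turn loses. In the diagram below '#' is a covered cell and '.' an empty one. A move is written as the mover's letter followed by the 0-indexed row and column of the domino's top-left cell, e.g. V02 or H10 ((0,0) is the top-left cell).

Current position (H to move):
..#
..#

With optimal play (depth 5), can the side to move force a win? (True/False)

H winning at [..#/..#]: True

p1 H@[..#/..#]: H00[###/..#]+1* H10[..#/###]+1
p2 V@[###/..#] terminal -1; root [..#/..#] d5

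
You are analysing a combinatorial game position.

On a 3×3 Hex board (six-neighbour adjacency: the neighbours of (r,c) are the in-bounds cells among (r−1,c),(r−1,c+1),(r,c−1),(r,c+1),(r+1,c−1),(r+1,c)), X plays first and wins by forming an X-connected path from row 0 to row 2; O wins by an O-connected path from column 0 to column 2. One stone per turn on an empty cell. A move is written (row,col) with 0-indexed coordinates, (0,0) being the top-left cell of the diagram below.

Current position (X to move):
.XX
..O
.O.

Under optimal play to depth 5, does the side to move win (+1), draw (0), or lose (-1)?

value(.XX/..O/.O., X) = +1

ply 1, X at .XX/..O/.O. | (0,0)=-1→XXX/..O/.O.; (1,0)=-1→.XX/X.O/.O.; (1,1)=-1→.XX/.XO/.O.; (2,0)=+1→.XX/..O/XO.*; (2,2)=-1→.XX/..O/.OX
ply 2, O at .XX/..O/XO. | (0,0)=-1→OXX/..O/XO.*; (1,0)=-1→.XX/O.O/XO.; (1,1)=-1→.XX/.OO/XO.; (2,2)=-1→.XX/..O/XOO
ply 3, X at OXX/..O/XO. | (1,0)=+1→OXX/X.O/XO.*; (1,1)=+1→OXX/.XO/XO.; (2,2)=+1→OXX/..O/XOX
ply 4: OXX/X.O/XO. is terminal -1 (O); from .XX/..O/.O. depth 5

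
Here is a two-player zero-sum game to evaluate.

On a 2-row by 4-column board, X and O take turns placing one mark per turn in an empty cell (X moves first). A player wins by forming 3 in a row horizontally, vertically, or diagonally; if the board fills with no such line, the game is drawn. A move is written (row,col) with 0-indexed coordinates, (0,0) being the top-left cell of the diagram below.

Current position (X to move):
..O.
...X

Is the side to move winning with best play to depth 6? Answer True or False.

X winning at [..O./...X]: False

[..O./...X] X move#1: (0,0):+0/X.O./...X*, (0,1):+0/.XO./...X, (0,3):+0/..OX/...X, (1,0):-1/..O./X..X, (1,1):+0/..O./.X.X, (1,2):+0/..O./..XX
[X.O./...X] O move#2: (0,1):+0/XOO./...X*, (0,3):+0/X.OO/...X, (1,0):+0/X.O./O..X, (1,1):+0/X.O./.O.X, (1,2):+0/X.O./..OX
[XOO./...X] X move#3: (0,3):+0/XOOX/...X*, (1,0):-1/XOO./X..X, (1,1):-1/XOO./.X.X, (1,2):-1/XOO./..XX
[XOOX/...X] O move#4: (1,0):+0/XOOX/O..X*, (1,1):+0/XOOX/.O.X, (1,2):+0/XOOX/..OX
[XOOX/O..X] X move#5: (1,1):+0/XOOX/OX.X*, (1,2):+0/XOOX/O.XX
[XOOX/OX.X] O move#6: (1,2):+0/XOOX/OXOX*
[XOOX/OXOX] end (terminal +0, X#7); searched ..O./...X to 6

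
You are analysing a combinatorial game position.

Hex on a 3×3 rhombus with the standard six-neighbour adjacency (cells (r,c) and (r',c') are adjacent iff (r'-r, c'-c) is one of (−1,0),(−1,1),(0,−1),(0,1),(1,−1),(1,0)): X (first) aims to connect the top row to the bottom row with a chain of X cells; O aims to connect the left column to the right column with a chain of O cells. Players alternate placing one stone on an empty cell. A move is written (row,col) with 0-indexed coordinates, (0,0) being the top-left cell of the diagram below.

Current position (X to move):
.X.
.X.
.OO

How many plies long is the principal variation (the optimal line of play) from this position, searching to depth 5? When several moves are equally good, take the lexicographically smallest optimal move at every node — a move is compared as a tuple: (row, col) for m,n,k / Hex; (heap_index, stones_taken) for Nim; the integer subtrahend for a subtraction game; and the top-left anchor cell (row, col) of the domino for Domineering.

[.X./.X./.OO] X move#1: (0,0):-1/XX./.X./.OO, (0,2):-1/.XX/.X./.OO, (1,0):-1/.X./XX./.OO, (1,2):-1/.X./.XX/.OO, (2,0):+1/.X./.X./XOO*
[.X./.X./XOO] end (terminal -1, O#2); searched .X./.X./.OO to 5

PV length from [.X./.X./.OO]: 1 ply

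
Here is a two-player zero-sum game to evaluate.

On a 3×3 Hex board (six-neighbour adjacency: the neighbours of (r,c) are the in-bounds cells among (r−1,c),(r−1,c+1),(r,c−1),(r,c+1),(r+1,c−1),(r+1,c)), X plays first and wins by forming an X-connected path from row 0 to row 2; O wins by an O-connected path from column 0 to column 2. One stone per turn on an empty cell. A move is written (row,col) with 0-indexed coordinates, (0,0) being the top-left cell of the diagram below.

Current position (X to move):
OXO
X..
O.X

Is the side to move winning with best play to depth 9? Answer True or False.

X winning at [OXO/X../O.X]: True

p1 X@[OXO/X../O.X]: (1,1)[OXO/XX./O.X]+1* (1,2)[OXO/X.X/O.X]-1 (2,1)[OXO/X../OXX]-1
p2 O@[OXO/XX./O.X]: (1,2)[OXO/XXO/O.X]-1* (2,1)[OXO/XX./OOX]-1
p3 X@[OXO/XXO/O.X]: (2,1)[OXO/XXO/OXX]+1*
p4 O@[OXO/XXO/OXX] terminal -1; root [OXO/X../O.X] d9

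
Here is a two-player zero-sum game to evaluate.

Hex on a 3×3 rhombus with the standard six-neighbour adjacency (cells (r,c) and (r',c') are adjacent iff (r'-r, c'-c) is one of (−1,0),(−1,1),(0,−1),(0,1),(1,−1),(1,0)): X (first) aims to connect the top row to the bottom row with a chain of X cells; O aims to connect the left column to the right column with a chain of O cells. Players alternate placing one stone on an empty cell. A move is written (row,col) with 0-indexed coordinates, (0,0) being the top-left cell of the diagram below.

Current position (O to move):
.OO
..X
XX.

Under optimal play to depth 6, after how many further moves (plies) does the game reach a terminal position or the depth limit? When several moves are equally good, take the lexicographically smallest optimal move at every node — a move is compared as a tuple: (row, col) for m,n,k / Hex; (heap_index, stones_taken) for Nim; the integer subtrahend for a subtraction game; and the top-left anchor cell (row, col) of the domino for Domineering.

PV length from [.OO/..X/XX.]: 1 ply

p1 O@[.OO/..X/XX.]: (0,0)[OOO/..X/XX.]+1* (1,0)[.OO/O.X/XX.]+1 (1,1)[.OO/.OX/XX.]+1 (2,2)[.OO/..X/XXO]+1
p2 X@[OOO/..X/XX.] terminal -1; root [.OO/..X/XX.] d6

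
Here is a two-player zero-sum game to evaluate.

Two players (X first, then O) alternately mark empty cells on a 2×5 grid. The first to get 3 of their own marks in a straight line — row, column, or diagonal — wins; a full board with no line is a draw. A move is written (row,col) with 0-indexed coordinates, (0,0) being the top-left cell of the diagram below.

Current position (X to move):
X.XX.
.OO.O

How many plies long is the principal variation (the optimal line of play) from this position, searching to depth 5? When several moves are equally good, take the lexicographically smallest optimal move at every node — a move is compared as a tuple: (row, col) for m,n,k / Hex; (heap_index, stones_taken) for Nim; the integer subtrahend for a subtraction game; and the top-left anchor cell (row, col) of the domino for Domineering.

PV length from [X.XX./.OO.O]: 1 ply

ply 1, X at X.XX./.OO.O | (0,1)=+1→XXXX./.OO.O*; (0,4)=+1→X.XXX/.OO.O; (1,0)=-1→X.XX./XOO.O; (1,3)=-1→X.XX./.OOXO
ply 2: XXXX./.OO.O is terminal -1 (O); from X.XX./.OO.O depth 5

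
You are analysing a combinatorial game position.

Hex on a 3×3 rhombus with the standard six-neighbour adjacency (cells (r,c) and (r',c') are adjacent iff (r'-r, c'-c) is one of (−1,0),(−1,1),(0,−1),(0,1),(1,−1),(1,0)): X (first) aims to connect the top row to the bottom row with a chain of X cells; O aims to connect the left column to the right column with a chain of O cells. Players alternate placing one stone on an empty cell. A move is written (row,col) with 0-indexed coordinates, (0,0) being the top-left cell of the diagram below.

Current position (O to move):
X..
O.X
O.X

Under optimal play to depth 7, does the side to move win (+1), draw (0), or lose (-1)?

value(X../O.X/O.X, O) = +1

[X../O.X/O.X] O move#1: (0,1):-1/XO./O.X/O.X, (0,2):+1/X.O/O.X/O.X*, (1,1):-1/X../OOX/O.X, (2,1):-1/X../O.X/OOX
[X.O/O.X/O.X] X move#2: (0,1):-1/XXO/O.X/O.X*, (1,1):-1/X.O/OXX/O.X, (2,1):-1/X.O/O.X/OXX
[XXO/O.X/O.X] O move#3: (1,1):+1/XXO/OOX/O.X*, (2,1):-1/XXO/O.X/OOX
[XXO/OOX/O.X] end (terminal -1, X#4); searched X../O.X/O.X to 7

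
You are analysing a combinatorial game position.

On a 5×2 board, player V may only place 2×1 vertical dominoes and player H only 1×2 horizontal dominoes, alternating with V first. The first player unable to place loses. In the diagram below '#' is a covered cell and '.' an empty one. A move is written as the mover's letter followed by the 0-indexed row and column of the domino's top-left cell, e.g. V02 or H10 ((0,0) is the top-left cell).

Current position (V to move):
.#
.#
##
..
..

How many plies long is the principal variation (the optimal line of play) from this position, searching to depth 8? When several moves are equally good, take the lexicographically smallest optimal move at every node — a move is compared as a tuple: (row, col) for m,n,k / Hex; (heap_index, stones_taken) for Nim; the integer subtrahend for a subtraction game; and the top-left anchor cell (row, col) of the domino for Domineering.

PV length from [.#/.#/##/../..]: 1 ply

[.#/.#/##/../..] V move#1: V00:-1/##/##/##/../.., V30:+1/.#/.#/##/#./#.*, V31:+1/.#/.#/##/.#/.#
[.#/.#/##/#./#.] end (terminal -1, H#2); searched .#/.#/##/../.. to 8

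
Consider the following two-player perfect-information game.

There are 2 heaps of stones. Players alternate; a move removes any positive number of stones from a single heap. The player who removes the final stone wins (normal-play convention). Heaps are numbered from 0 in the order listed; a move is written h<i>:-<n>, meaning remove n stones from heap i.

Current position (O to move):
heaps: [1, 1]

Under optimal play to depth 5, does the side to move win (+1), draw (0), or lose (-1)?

ply 1, O at (1,1) | h0:-1=-1→(0,1)*; h1:-1=-1→(1,0)
ply 2, X at (0,1) | h1:-1=+1→(0,0)*
ply 3: (0,0) is terminal -1 (O); from (1,1) depth 5

value((1,1), O) = -1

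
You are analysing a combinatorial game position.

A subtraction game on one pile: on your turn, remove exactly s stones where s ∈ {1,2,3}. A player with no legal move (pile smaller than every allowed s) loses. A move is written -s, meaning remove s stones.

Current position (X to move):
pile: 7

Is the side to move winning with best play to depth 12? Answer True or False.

X winning at [7]: True

p1 X@[7]: -1[6]-1 -2[5]-1 -3[4]+1*
p2 O@[4]: -1[3]-1* -2[2]-1 -3[1]-1
p3 X@[3]: -1[2]-1 -2[1]-1 -3[0]+1*
p4 O@[0] terminal -1; root [7] d12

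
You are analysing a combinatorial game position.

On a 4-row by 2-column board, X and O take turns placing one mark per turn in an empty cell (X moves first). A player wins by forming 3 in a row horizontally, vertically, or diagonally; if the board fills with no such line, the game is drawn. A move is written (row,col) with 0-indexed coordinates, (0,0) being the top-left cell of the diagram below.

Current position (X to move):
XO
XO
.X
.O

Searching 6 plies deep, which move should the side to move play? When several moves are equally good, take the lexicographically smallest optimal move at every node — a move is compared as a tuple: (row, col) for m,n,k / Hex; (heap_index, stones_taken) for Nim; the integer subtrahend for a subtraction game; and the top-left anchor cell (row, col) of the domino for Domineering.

[XO/XO/.X/.O] X move#1: (2,0):+1/XO/XO/XX/.O*, (3,0):+0/XO/XO/.X/XO
[XO/XO/XX/.O] end (terminal -1, O#2); searched XO/XO/.X/.O to 6

X's best at [XO/XO/.X/.O]: (2,0)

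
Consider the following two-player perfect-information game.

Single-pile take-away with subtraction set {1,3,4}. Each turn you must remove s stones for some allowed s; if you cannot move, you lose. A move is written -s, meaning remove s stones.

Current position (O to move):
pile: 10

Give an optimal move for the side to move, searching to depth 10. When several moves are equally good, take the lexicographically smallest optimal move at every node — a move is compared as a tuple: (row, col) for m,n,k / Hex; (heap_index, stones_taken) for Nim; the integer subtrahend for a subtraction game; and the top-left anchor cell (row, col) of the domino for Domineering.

O's best at [10]: -1

ply 1, O at 10 | -1=+1→9*; -3=+1→7; -4=-1→6
ply 2, X at 9 | -1=-1→8*; -3=-1→6; -4=-1→5
ply 3, O at 8 | -1=+1→7*; -3=-1→5; -4=-1→4
ply 4, X at 7 | -1=-1→6*; -3=-1→4; -4=-1→3
ply 5, O at 6 | -1=-1→5; -3=-1→3; -4=+1→2*
ply 6, X at 2 | -1=-1→1*
ply 7, O at 1 | -1=+1→0*
ply 8: 0 is terminal -1 (X); from 10 depth 10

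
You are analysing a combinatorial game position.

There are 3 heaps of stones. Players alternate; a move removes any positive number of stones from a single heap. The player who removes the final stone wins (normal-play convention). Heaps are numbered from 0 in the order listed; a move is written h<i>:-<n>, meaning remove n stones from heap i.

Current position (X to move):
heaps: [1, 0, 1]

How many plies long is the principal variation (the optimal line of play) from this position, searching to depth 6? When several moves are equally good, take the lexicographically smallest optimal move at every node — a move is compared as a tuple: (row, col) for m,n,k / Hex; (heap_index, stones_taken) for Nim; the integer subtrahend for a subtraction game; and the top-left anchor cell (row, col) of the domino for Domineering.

p1 X@[(1,0,1)]: h0:-1[(0,0,1)]-1* h2:-1[(1,0,0)]-1
p2 O@[(0,0,1)]: h2:-1[(0,0,0)]+1*
p3 X@[(0,0,0)] terminal -1; root [(1,0,1)] d6

PV length from [(1,0,1)]: 2 plies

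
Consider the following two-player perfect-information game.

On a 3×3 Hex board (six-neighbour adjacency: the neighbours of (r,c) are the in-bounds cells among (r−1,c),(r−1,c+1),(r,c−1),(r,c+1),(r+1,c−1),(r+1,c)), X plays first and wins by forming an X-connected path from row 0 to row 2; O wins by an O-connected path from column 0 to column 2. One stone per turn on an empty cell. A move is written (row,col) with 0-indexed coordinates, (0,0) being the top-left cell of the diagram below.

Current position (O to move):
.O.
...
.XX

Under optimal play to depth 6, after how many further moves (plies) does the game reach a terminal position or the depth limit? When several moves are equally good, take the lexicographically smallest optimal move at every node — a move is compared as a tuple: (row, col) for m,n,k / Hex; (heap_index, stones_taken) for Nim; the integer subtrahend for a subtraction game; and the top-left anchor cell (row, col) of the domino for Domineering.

PV length from [.O./.../.XX]: 3 plies

p1 O@[.O./.../.XX]: (0,0)[OO./.../.XX]-1 (0,2)[.OO/.../.XX]+1* (1,0)[.O./O../.XX]-1 (1,1)[.O./.O./.XX]+1 (1,2)[.O./..O/.XX]+1 (2,0)[.O./.../OXX]-1
p2 X@[.OO/.../.XX]: (0,0)[XOO/.../.XX]-1* (1,0)[.OO/X../.XX]-1 (1,1)[.OO/.X./.XX]-1 (1,2)[.OO/..X/.XX]-1 (2,0)[.OO/.../XXX]-1
p3 O@[XOO/.../.XX]: (1,0)[XOO/O../.XX]+1* (1,1)[XOO/.O./.XX]+1 (1,2)[XOO/..O/.XX]-1 (2,0)[XOO/.../OXX]+1
p4 X@[XOO/O../.XX] terminal -1; root [.O./.../.XX] d6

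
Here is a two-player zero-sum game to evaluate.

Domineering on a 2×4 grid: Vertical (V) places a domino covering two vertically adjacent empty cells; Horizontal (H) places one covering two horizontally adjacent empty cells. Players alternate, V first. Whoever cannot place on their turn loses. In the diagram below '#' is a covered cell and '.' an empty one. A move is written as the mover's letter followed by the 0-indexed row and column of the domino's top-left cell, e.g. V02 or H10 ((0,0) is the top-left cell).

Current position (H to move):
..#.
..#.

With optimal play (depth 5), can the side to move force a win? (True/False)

H winning at [..#./..#.]: True

p1 H@[..#./..#.]: H00[###./..#.]+1* H10[..#./###.]+1
p2 V@[###./..#.]: V03[####/..##]-1*
p3 H@[####/..##]: H10[####/####]+1*
p4 V@[####/####] terminal -1; root [..#./..#.] d5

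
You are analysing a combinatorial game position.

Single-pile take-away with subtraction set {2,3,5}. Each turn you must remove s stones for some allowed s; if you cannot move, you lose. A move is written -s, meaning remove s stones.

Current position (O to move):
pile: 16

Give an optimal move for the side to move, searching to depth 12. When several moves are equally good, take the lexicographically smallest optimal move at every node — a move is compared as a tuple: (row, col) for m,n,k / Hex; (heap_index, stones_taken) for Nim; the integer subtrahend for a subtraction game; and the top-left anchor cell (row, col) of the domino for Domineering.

ply 1, O at 16 | -2=+1→14*; -3=-1→13; -5=-1→11
ply 2, X at 14 | -2=-1→12*; -3=-1→11; -5=-1→9
ply 3, O at 12 | -2=-1→10; -3=-1→9; -5=+1→7*
ply 4, X at 7 | -2=-1→5*; -3=-1→4; -5=-1→2
ply 5, O at 5 | -2=-1→3; -3=-1→2; -5=+1→0*
ply 6: 0 is terminal -1 (X); from 16 depth 12

O's best at [16]: -2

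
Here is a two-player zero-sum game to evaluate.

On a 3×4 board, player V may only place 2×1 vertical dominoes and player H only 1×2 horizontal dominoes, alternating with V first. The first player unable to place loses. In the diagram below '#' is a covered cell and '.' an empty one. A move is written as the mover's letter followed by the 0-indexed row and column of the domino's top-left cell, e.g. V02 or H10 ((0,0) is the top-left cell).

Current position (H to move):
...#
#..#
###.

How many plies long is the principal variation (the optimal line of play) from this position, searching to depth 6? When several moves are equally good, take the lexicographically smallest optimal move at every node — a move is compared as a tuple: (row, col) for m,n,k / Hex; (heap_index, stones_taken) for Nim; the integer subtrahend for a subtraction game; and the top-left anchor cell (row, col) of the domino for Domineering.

[...#/#..#/###.] H move#1: H00:-1/##.#/#..#/###., H01:+1/.###/#..#/###.*, H11:+1/...#/####/###.
[.###/#..#/###.] end (terminal -1, V#2); searched ...#/#..#/###. to 6

PV length from [...#/#..#/###.]: 1 ply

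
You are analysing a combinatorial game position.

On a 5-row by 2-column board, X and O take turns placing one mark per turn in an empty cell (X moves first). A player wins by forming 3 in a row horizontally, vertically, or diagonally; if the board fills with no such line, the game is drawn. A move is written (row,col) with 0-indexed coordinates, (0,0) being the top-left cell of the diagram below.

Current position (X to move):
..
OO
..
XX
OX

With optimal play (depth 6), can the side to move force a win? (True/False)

X winning at [../OO/../XX/OX]: True

ply 1, X at ../OO/../XX/OX | (0,0)=+0→X./OO/../XX/OX; (0,1)=+0→.X/OO/../XX/OX; (2,0)=+0→../OO/X./XX/OX; (2,1)=+1→../OO/.X/XX/OX*
ply 2: ../OO/.X/XX/OX is terminal -1 (O); from ../OO/../XX/OX depth 6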